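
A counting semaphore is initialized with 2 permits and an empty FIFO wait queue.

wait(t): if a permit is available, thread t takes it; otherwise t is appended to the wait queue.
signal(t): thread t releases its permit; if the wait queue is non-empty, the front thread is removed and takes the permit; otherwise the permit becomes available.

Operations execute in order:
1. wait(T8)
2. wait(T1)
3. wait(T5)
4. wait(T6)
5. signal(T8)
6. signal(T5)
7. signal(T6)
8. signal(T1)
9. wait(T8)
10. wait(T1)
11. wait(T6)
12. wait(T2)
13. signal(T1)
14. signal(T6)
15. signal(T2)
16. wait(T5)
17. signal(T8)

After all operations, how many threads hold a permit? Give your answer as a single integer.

Answer: 1

Derivation:
Step 1: wait(T8) -> count=1 queue=[] holders={T8}
Step 2: wait(T1) -> count=0 queue=[] holders={T1,T8}
Step 3: wait(T5) -> count=0 queue=[T5] holders={T1,T8}
Step 4: wait(T6) -> count=0 queue=[T5,T6] holders={T1,T8}
Step 5: signal(T8) -> count=0 queue=[T6] holders={T1,T5}
Step 6: signal(T5) -> count=0 queue=[] holders={T1,T6}
Step 7: signal(T6) -> count=1 queue=[] holders={T1}
Step 8: signal(T1) -> count=2 queue=[] holders={none}
Step 9: wait(T8) -> count=1 queue=[] holders={T8}
Step 10: wait(T1) -> count=0 queue=[] holders={T1,T8}
Step 11: wait(T6) -> count=0 queue=[T6] holders={T1,T8}
Step 12: wait(T2) -> count=0 queue=[T6,T2] holders={T1,T8}
Step 13: signal(T1) -> count=0 queue=[T2] holders={T6,T8}
Step 14: signal(T6) -> count=0 queue=[] holders={T2,T8}
Step 15: signal(T2) -> count=1 queue=[] holders={T8}
Step 16: wait(T5) -> count=0 queue=[] holders={T5,T8}
Step 17: signal(T8) -> count=1 queue=[] holders={T5}
Final holders: {T5} -> 1 thread(s)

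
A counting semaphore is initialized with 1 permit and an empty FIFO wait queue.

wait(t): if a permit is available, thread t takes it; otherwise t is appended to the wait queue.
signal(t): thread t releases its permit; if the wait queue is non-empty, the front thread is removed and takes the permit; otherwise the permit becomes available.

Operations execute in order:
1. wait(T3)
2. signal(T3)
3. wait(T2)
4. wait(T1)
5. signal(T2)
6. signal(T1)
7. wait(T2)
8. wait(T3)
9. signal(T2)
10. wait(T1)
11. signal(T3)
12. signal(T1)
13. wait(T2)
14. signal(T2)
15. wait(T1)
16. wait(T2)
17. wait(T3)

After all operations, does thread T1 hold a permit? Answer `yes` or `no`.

Answer: yes

Derivation:
Step 1: wait(T3) -> count=0 queue=[] holders={T3}
Step 2: signal(T3) -> count=1 queue=[] holders={none}
Step 3: wait(T2) -> count=0 queue=[] holders={T2}
Step 4: wait(T1) -> count=0 queue=[T1] holders={T2}
Step 5: signal(T2) -> count=0 queue=[] holders={T1}
Step 6: signal(T1) -> count=1 queue=[] holders={none}
Step 7: wait(T2) -> count=0 queue=[] holders={T2}
Step 8: wait(T3) -> count=0 queue=[T3] holders={T2}
Step 9: signal(T2) -> count=0 queue=[] holders={T3}
Step 10: wait(T1) -> count=0 queue=[T1] holders={T3}
Step 11: signal(T3) -> count=0 queue=[] holders={T1}
Step 12: signal(T1) -> count=1 queue=[] holders={none}
Step 13: wait(T2) -> count=0 queue=[] holders={T2}
Step 14: signal(T2) -> count=1 queue=[] holders={none}
Step 15: wait(T1) -> count=0 queue=[] holders={T1}
Step 16: wait(T2) -> count=0 queue=[T2] holders={T1}
Step 17: wait(T3) -> count=0 queue=[T2,T3] holders={T1}
Final holders: {T1} -> T1 in holders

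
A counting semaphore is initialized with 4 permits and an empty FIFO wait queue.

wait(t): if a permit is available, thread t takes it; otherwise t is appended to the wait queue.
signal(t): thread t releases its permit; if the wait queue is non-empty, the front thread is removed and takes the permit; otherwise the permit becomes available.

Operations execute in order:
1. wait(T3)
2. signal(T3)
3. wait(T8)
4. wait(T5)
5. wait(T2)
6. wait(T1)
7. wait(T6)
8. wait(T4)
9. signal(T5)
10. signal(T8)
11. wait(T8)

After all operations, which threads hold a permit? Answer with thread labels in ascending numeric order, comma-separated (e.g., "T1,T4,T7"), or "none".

Step 1: wait(T3) -> count=3 queue=[] holders={T3}
Step 2: signal(T3) -> count=4 queue=[] holders={none}
Step 3: wait(T8) -> count=3 queue=[] holders={T8}
Step 4: wait(T5) -> count=2 queue=[] holders={T5,T8}
Step 5: wait(T2) -> count=1 queue=[] holders={T2,T5,T8}
Step 6: wait(T1) -> count=0 queue=[] holders={T1,T2,T5,T8}
Step 7: wait(T6) -> count=0 queue=[T6] holders={T1,T2,T5,T8}
Step 8: wait(T4) -> count=0 queue=[T6,T4] holders={T1,T2,T5,T8}
Step 9: signal(T5) -> count=0 queue=[T4] holders={T1,T2,T6,T8}
Step 10: signal(T8) -> count=0 queue=[] holders={T1,T2,T4,T6}
Step 11: wait(T8) -> count=0 queue=[T8] holders={T1,T2,T4,T6}
Final holders: T1,T2,T4,T6

Answer: T1,T2,T4,T6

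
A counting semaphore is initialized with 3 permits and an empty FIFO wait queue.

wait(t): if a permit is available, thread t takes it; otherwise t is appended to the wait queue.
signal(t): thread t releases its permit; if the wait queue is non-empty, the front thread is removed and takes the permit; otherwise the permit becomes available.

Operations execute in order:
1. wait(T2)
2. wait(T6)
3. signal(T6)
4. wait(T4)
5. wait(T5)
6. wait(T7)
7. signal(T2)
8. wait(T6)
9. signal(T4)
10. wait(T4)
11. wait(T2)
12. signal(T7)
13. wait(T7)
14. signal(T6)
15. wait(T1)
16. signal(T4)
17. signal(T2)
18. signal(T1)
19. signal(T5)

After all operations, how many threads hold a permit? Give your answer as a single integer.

Step 1: wait(T2) -> count=2 queue=[] holders={T2}
Step 2: wait(T6) -> count=1 queue=[] holders={T2,T6}
Step 3: signal(T6) -> count=2 queue=[] holders={T2}
Step 4: wait(T4) -> count=1 queue=[] holders={T2,T4}
Step 5: wait(T5) -> count=0 queue=[] holders={T2,T4,T5}
Step 6: wait(T7) -> count=0 queue=[T7] holders={T2,T4,T5}
Step 7: signal(T2) -> count=0 queue=[] holders={T4,T5,T7}
Step 8: wait(T6) -> count=0 queue=[T6] holders={T4,T5,T7}
Step 9: signal(T4) -> count=0 queue=[] holders={T5,T6,T7}
Step 10: wait(T4) -> count=0 queue=[T4] holders={T5,T6,T7}
Step 11: wait(T2) -> count=0 queue=[T4,T2] holders={T5,T6,T7}
Step 12: signal(T7) -> count=0 queue=[T2] holders={T4,T5,T6}
Step 13: wait(T7) -> count=0 queue=[T2,T7] holders={T4,T5,T6}
Step 14: signal(T6) -> count=0 queue=[T7] holders={T2,T4,T5}
Step 15: wait(T1) -> count=0 queue=[T7,T1] holders={T2,T4,T5}
Step 16: signal(T4) -> count=0 queue=[T1] holders={T2,T5,T7}
Step 17: signal(T2) -> count=0 queue=[] holders={T1,T5,T7}
Step 18: signal(T1) -> count=1 queue=[] holders={T5,T7}
Step 19: signal(T5) -> count=2 queue=[] holders={T7}
Final holders: {T7} -> 1 thread(s)

Answer: 1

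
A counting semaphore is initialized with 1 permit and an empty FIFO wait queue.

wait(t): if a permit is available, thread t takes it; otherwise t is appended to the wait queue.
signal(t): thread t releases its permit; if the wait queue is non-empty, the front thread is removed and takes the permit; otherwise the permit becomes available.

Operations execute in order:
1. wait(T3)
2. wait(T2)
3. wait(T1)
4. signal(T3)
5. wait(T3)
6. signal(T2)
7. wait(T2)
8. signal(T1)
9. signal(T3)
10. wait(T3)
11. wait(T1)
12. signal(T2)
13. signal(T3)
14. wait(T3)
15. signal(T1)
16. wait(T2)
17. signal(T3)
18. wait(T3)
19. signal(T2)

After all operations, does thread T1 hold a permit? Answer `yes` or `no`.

Step 1: wait(T3) -> count=0 queue=[] holders={T3}
Step 2: wait(T2) -> count=0 queue=[T2] holders={T3}
Step 3: wait(T1) -> count=0 queue=[T2,T1] holders={T3}
Step 4: signal(T3) -> count=0 queue=[T1] holders={T2}
Step 5: wait(T3) -> count=0 queue=[T1,T3] holders={T2}
Step 6: signal(T2) -> count=0 queue=[T3] holders={T1}
Step 7: wait(T2) -> count=0 queue=[T3,T2] holders={T1}
Step 8: signal(T1) -> count=0 queue=[T2] holders={T3}
Step 9: signal(T3) -> count=0 queue=[] holders={T2}
Step 10: wait(T3) -> count=0 queue=[T3] holders={T2}
Step 11: wait(T1) -> count=0 queue=[T3,T1] holders={T2}
Step 12: signal(T2) -> count=0 queue=[T1] holders={T3}
Step 13: signal(T3) -> count=0 queue=[] holders={T1}
Step 14: wait(T3) -> count=0 queue=[T3] holders={T1}
Step 15: signal(T1) -> count=0 queue=[] holders={T3}
Step 16: wait(T2) -> count=0 queue=[T2] holders={T3}
Step 17: signal(T3) -> count=0 queue=[] holders={T2}
Step 18: wait(T3) -> count=0 queue=[T3] holders={T2}
Step 19: signal(T2) -> count=0 queue=[] holders={T3}
Final holders: {T3} -> T1 not in holders

Answer: no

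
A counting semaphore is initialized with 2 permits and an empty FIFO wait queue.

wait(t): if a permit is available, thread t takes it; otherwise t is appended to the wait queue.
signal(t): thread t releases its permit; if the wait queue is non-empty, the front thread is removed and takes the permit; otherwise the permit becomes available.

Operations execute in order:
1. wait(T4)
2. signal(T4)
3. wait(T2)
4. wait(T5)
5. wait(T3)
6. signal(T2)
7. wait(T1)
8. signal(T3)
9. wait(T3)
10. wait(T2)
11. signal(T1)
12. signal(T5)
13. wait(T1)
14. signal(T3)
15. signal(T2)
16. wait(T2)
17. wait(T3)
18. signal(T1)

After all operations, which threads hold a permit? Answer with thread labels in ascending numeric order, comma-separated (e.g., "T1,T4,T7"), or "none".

Step 1: wait(T4) -> count=1 queue=[] holders={T4}
Step 2: signal(T4) -> count=2 queue=[] holders={none}
Step 3: wait(T2) -> count=1 queue=[] holders={T2}
Step 4: wait(T5) -> count=0 queue=[] holders={T2,T5}
Step 5: wait(T3) -> count=0 queue=[T3] holders={T2,T5}
Step 6: signal(T2) -> count=0 queue=[] holders={T3,T5}
Step 7: wait(T1) -> count=0 queue=[T1] holders={T3,T5}
Step 8: signal(T3) -> count=0 queue=[] holders={T1,T5}
Step 9: wait(T3) -> count=0 queue=[T3] holders={T1,T5}
Step 10: wait(T2) -> count=0 queue=[T3,T2] holders={T1,T5}
Step 11: signal(T1) -> count=0 queue=[T2] holders={T3,T5}
Step 12: signal(T5) -> count=0 queue=[] holders={T2,T3}
Step 13: wait(T1) -> count=0 queue=[T1] holders={T2,T3}
Step 14: signal(T3) -> count=0 queue=[] holders={T1,T2}
Step 15: signal(T2) -> count=1 queue=[] holders={T1}
Step 16: wait(T2) -> count=0 queue=[] holders={T1,T2}
Step 17: wait(T3) -> count=0 queue=[T3] holders={T1,T2}
Step 18: signal(T1) -> count=0 queue=[] holders={T2,T3}
Final holders: T2,T3

Answer: T2,T3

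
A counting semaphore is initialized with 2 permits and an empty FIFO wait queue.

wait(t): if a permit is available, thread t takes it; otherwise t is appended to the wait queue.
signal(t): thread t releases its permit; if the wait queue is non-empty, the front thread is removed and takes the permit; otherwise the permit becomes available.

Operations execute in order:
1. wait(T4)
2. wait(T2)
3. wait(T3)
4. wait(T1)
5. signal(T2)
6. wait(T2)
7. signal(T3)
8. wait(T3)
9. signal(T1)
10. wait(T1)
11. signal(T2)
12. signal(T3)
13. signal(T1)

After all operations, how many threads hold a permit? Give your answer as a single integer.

Answer: 1

Derivation:
Step 1: wait(T4) -> count=1 queue=[] holders={T4}
Step 2: wait(T2) -> count=0 queue=[] holders={T2,T4}
Step 3: wait(T3) -> count=0 queue=[T3] holders={T2,T4}
Step 4: wait(T1) -> count=0 queue=[T3,T1] holders={T2,T4}
Step 5: signal(T2) -> count=0 queue=[T1] holders={T3,T4}
Step 6: wait(T2) -> count=0 queue=[T1,T2] holders={T3,T4}
Step 7: signal(T3) -> count=0 queue=[T2] holders={T1,T4}
Step 8: wait(T3) -> count=0 queue=[T2,T3] holders={T1,T4}
Step 9: signal(T1) -> count=0 queue=[T3] holders={T2,T4}
Step 10: wait(T1) -> count=0 queue=[T3,T1] holders={T2,T4}
Step 11: signal(T2) -> count=0 queue=[T1] holders={T3,T4}
Step 12: signal(T3) -> count=0 queue=[] holders={T1,T4}
Step 13: signal(T1) -> count=1 queue=[] holders={T4}
Final holders: {T4} -> 1 thread(s)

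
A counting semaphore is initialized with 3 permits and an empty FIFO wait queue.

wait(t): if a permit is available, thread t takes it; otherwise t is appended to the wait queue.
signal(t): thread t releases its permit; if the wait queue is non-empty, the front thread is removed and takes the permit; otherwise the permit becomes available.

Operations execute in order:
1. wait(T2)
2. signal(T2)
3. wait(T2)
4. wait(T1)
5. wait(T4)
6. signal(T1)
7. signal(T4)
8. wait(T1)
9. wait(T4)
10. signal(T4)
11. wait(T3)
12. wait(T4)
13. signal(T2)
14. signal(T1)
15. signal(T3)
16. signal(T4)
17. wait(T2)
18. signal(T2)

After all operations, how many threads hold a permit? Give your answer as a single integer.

Step 1: wait(T2) -> count=2 queue=[] holders={T2}
Step 2: signal(T2) -> count=3 queue=[] holders={none}
Step 3: wait(T2) -> count=2 queue=[] holders={T2}
Step 4: wait(T1) -> count=1 queue=[] holders={T1,T2}
Step 5: wait(T4) -> count=0 queue=[] holders={T1,T2,T4}
Step 6: signal(T1) -> count=1 queue=[] holders={T2,T4}
Step 7: signal(T4) -> count=2 queue=[] holders={T2}
Step 8: wait(T1) -> count=1 queue=[] holders={T1,T2}
Step 9: wait(T4) -> count=0 queue=[] holders={T1,T2,T4}
Step 10: signal(T4) -> count=1 queue=[] holders={T1,T2}
Step 11: wait(T3) -> count=0 queue=[] holders={T1,T2,T3}
Step 12: wait(T4) -> count=0 queue=[T4] holders={T1,T2,T3}
Step 13: signal(T2) -> count=0 queue=[] holders={T1,T3,T4}
Step 14: signal(T1) -> count=1 queue=[] holders={T3,T4}
Step 15: signal(T3) -> count=2 queue=[] holders={T4}
Step 16: signal(T4) -> count=3 queue=[] holders={none}
Step 17: wait(T2) -> count=2 queue=[] holders={T2}
Step 18: signal(T2) -> count=3 queue=[] holders={none}
Final holders: {none} -> 0 thread(s)

Answer: 0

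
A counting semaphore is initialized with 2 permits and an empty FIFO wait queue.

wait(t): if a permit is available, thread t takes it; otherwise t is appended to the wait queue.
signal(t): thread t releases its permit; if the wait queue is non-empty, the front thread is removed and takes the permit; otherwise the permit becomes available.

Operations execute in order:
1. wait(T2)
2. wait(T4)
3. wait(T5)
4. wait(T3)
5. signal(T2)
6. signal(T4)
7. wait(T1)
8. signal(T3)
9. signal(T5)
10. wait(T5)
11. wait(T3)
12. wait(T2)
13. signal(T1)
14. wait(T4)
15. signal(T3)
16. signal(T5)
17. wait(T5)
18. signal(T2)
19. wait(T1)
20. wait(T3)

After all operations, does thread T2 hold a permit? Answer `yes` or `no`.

Answer: no

Derivation:
Step 1: wait(T2) -> count=1 queue=[] holders={T2}
Step 2: wait(T4) -> count=0 queue=[] holders={T2,T4}
Step 3: wait(T5) -> count=0 queue=[T5] holders={T2,T4}
Step 4: wait(T3) -> count=0 queue=[T5,T3] holders={T2,T4}
Step 5: signal(T2) -> count=0 queue=[T3] holders={T4,T5}
Step 6: signal(T4) -> count=0 queue=[] holders={T3,T5}
Step 7: wait(T1) -> count=0 queue=[T1] holders={T3,T5}
Step 8: signal(T3) -> count=0 queue=[] holders={T1,T5}
Step 9: signal(T5) -> count=1 queue=[] holders={T1}
Step 10: wait(T5) -> count=0 queue=[] holders={T1,T5}
Step 11: wait(T3) -> count=0 queue=[T3] holders={T1,T5}
Step 12: wait(T2) -> count=0 queue=[T3,T2] holders={T1,T5}
Step 13: signal(T1) -> count=0 queue=[T2] holders={T3,T5}
Step 14: wait(T4) -> count=0 queue=[T2,T4] holders={T3,T5}
Step 15: signal(T3) -> count=0 queue=[T4] holders={T2,T5}
Step 16: signal(T5) -> count=0 queue=[] holders={T2,T4}
Step 17: wait(T5) -> count=0 queue=[T5] holders={T2,T4}
Step 18: signal(T2) -> count=0 queue=[] holders={T4,T5}
Step 19: wait(T1) -> count=0 queue=[T1] holders={T4,T5}
Step 20: wait(T3) -> count=0 queue=[T1,T3] holders={T4,T5}
Final holders: {T4,T5} -> T2 not in holders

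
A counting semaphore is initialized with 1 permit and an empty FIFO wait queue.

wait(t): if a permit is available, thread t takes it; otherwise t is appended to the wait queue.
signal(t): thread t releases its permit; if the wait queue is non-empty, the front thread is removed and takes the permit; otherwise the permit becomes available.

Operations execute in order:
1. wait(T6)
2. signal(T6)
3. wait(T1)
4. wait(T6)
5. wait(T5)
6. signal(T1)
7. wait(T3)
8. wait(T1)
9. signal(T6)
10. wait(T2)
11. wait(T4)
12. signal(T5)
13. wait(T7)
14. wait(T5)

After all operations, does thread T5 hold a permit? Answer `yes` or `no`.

Answer: no

Derivation:
Step 1: wait(T6) -> count=0 queue=[] holders={T6}
Step 2: signal(T6) -> count=1 queue=[] holders={none}
Step 3: wait(T1) -> count=0 queue=[] holders={T1}
Step 4: wait(T6) -> count=0 queue=[T6] holders={T1}
Step 5: wait(T5) -> count=0 queue=[T6,T5] holders={T1}
Step 6: signal(T1) -> count=0 queue=[T5] holders={T6}
Step 7: wait(T3) -> count=0 queue=[T5,T3] holders={T6}
Step 8: wait(T1) -> count=0 queue=[T5,T3,T1] holders={T6}
Step 9: signal(T6) -> count=0 queue=[T3,T1] holders={T5}
Step 10: wait(T2) -> count=0 queue=[T3,T1,T2] holders={T5}
Step 11: wait(T4) -> count=0 queue=[T3,T1,T2,T4] holders={T5}
Step 12: signal(T5) -> count=0 queue=[T1,T2,T4] holders={T3}
Step 13: wait(T7) -> count=0 queue=[T1,T2,T4,T7] holders={T3}
Step 14: wait(T5) -> count=0 queue=[T1,T2,T4,T7,T5] holders={T3}
Final holders: {T3} -> T5 not in holders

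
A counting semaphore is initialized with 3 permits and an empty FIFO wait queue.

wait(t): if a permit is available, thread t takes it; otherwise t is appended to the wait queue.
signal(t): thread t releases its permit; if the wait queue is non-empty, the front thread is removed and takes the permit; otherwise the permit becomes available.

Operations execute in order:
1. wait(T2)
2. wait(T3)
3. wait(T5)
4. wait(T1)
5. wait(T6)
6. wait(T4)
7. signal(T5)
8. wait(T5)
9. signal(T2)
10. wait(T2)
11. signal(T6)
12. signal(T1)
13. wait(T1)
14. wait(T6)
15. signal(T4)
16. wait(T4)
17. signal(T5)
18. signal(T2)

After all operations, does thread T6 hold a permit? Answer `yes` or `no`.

Answer: yes

Derivation:
Step 1: wait(T2) -> count=2 queue=[] holders={T2}
Step 2: wait(T3) -> count=1 queue=[] holders={T2,T3}
Step 3: wait(T5) -> count=0 queue=[] holders={T2,T3,T5}
Step 4: wait(T1) -> count=0 queue=[T1] holders={T2,T3,T5}
Step 5: wait(T6) -> count=0 queue=[T1,T6] holders={T2,T3,T5}
Step 6: wait(T4) -> count=0 queue=[T1,T6,T4] holders={T2,T3,T5}
Step 7: signal(T5) -> count=0 queue=[T6,T4] holders={T1,T2,T3}
Step 8: wait(T5) -> count=0 queue=[T6,T4,T5] holders={T1,T2,T3}
Step 9: signal(T2) -> count=0 queue=[T4,T5] holders={T1,T3,T6}
Step 10: wait(T2) -> count=0 queue=[T4,T5,T2] holders={T1,T3,T6}
Step 11: signal(T6) -> count=0 queue=[T5,T2] holders={T1,T3,T4}
Step 12: signal(T1) -> count=0 queue=[T2] holders={T3,T4,T5}
Step 13: wait(T1) -> count=0 queue=[T2,T1] holders={T3,T4,T5}
Step 14: wait(T6) -> count=0 queue=[T2,T1,T6] holders={T3,T4,T5}
Step 15: signal(T4) -> count=0 queue=[T1,T6] holders={T2,T3,T5}
Step 16: wait(T4) -> count=0 queue=[T1,T6,T4] holders={T2,T3,T5}
Step 17: signal(T5) -> count=0 queue=[T6,T4] holders={T1,T2,T3}
Step 18: signal(T2) -> count=0 queue=[T4] holders={T1,T3,T6}
Final holders: {T1,T3,T6} -> T6 in holders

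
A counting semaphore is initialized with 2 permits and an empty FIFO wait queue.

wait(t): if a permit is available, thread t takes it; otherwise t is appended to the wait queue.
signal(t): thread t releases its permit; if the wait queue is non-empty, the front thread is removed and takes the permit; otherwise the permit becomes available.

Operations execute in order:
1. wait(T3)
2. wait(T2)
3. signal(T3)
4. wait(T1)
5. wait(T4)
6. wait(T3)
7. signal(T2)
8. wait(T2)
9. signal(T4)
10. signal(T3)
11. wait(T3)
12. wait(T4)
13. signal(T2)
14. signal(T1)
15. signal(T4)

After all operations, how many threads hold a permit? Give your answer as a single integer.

Answer: 1

Derivation:
Step 1: wait(T3) -> count=1 queue=[] holders={T3}
Step 2: wait(T2) -> count=0 queue=[] holders={T2,T3}
Step 3: signal(T3) -> count=1 queue=[] holders={T2}
Step 4: wait(T1) -> count=0 queue=[] holders={T1,T2}
Step 5: wait(T4) -> count=0 queue=[T4] holders={T1,T2}
Step 6: wait(T3) -> count=0 queue=[T4,T3] holders={T1,T2}
Step 7: signal(T2) -> count=0 queue=[T3] holders={T1,T4}
Step 8: wait(T2) -> count=0 queue=[T3,T2] holders={T1,T4}
Step 9: signal(T4) -> count=0 queue=[T2] holders={T1,T3}
Step 10: signal(T3) -> count=0 queue=[] holders={T1,T2}
Step 11: wait(T3) -> count=0 queue=[T3] holders={T1,T2}
Step 12: wait(T4) -> count=0 queue=[T3,T4] holders={T1,T2}
Step 13: signal(T2) -> count=0 queue=[T4] holders={T1,T3}
Step 14: signal(T1) -> count=0 queue=[] holders={T3,T4}
Step 15: signal(T4) -> count=1 queue=[] holders={T3}
Final holders: {T3} -> 1 thread(s)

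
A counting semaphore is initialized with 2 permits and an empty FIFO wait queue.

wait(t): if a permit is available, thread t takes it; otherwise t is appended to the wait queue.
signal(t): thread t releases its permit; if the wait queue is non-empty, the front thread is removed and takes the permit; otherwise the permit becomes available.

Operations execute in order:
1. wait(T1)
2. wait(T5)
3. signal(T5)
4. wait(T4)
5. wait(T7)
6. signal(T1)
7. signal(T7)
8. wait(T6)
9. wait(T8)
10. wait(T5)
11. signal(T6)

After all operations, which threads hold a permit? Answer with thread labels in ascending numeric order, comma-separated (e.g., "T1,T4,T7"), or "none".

Step 1: wait(T1) -> count=1 queue=[] holders={T1}
Step 2: wait(T5) -> count=0 queue=[] holders={T1,T5}
Step 3: signal(T5) -> count=1 queue=[] holders={T1}
Step 4: wait(T4) -> count=0 queue=[] holders={T1,T4}
Step 5: wait(T7) -> count=0 queue=[T7] holders={T1,T4}
Step 6: signal(T1) -> count=0 queue=[] holders={T4,T7}
Step 7: signal(T7) -> count=1 queue=[] holders={T4}
Step 8: wait(T6) -> count=0 queue=[] holders={T4,T6}
Step 9: wait(T8) -> count=0 queue=[T8] holders={T4,T6}
Step 10: wait(T5) -> count=0 queue=[T8,T5] holders={T4,T6}
Step 11: signal(T6) -> count=0 queue=[T5] holders={T4,T8}
Final holders: T4,T8

Answer: T4,T8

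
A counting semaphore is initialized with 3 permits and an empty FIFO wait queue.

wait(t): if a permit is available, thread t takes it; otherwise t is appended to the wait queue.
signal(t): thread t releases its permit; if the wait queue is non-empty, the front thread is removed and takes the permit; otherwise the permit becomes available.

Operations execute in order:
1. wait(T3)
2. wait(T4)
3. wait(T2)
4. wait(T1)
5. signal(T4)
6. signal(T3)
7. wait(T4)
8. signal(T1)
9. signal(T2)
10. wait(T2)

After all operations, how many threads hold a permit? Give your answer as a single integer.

Step 1: wait(T3) -> count=2 queue=[] holders={T3}
Step 2: wait(T4) -> count=1 queue=[] holders={T3,T4}
Step 3: wait(T2) -> count=0 queue=[] holders={T2,T3,T4}
Step 4: wait(T1) -> count=0 queue=[T1] holders={T2,T3,T4}
Step 5: signal(T4) -> count=0 queue=[] holders={T1,T2,T3}
Step 6: signal(T3) -> count=1 queue=[] holders={T1,T2}
Step 7: wait(T4) -> count=0 queue=[] holders={T1,T2,T4}
Step 8: signal(T1) -> count=1 queue=[] holders={T2,T4}
Step 9: signal(T2) -> count=2 queue=[] holders={T4}
Step 10: wait(T2) -> count=1 queue=[] holders={T2,T4}
Final holders: {T2,T4} -> 2 thread(s)

Answer: 2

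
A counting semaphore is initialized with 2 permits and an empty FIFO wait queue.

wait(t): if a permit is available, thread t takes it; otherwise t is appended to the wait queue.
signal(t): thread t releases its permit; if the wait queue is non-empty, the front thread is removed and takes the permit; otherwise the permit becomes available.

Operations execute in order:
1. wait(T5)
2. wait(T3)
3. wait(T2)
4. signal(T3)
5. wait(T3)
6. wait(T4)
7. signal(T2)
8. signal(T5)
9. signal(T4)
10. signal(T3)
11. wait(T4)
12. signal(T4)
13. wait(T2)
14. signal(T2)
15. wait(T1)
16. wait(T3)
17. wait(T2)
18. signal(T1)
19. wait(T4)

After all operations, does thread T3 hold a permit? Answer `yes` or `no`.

Answer: yes

Derivation:
Step 1: wait(T5) -> count=1 queue=[] holders={T5}
Step 2: wait(T3) -> count=0 queue=[] holders={T3,T5}
Step 3: wait(T2) -> count=0 queue=[T2] holders={T3,T5}
Step 4: signal(T3) -> count=0 queue=[] holders={T2,T5}
Step 5: wait(T3) -> count=0 queue=[T3] holders={T2,T5}
Step 6: wait(T4) -> count=0 queue=[T3,T4] holders={T2,T5}
Step 7: signal(T2) -> count=0 queue=[T4] holders={T3,T5}
Step 8: signal(T5) -> count=0 queue=[] holders={T3,T4}
Step 9: signal(T4) -> count=1 queue=[] holders={T3}
Step 10: signal(T3) -> count=2 queue=[] holders={none}
Step 11: wait(T4) -> count=1 queue=[] holders={T4}
Step 12: signal(T4) -> count=2 queue=[] holders={none}
Step 13: wait(T2) -> count=1 queue=[] holders={T2}
Step 14: signal(T2) -> count=2 queue=[] holders={none}
Step 15: wait(T1) -> count=1 queue=[] holders={T1}
Step 16: wait(T3) -> count=0 queue=[] holders={T1,T3}
Step 17: wait(T2) -> count=0 queue=[T2] holders={T1,T3}
Step 18: signal(T1) -> count=0 queue=[] holders={T2,T3}
Step 19: wait(T4) -> count=0 queue=[T4] holders={T2,T3}
Final holders: {T2,T3} -> T3 in holders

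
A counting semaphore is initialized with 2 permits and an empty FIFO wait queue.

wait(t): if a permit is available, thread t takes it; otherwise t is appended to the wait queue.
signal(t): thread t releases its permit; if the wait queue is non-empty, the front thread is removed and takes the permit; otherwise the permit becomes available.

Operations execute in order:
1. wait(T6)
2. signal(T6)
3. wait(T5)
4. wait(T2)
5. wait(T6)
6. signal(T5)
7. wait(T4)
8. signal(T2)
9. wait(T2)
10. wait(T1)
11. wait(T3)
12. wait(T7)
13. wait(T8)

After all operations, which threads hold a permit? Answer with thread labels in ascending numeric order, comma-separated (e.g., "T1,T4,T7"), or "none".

Answer: T4,T6

Derivation:
Step 1: wait(T6) -> count=1 queue=[] holders={T6}
Step 2: signal(T6) -> count=2 queue=[] holders={none}
Step 3: wait(T5) -> count=1 queue=[] holders={T5}
Step 4: wait(T2) -> count=0 queue=[] holders={T2,T5}
Step 5: wait(T6) -> count=0 queue=[T6] holders={T2,T5}
Step 6: signal(T5) -> count=0 queue=[] holders={T2,T6}
Step 7: wait(T4) -> count=0 queue=[T4] holders={T2,T6}
Step 8: signal(T2) -> count=0 queue=[] holders={T4,T6}
Step 9: wait(T2) -> count=0 queue=[T2] holders={T4,T6}
Step 10: wait(T1) -> count=0 queue=[T2,T1] holders={T4,T6}
Step 11: wait(T3) -> count=0 queue=[T2,T1,T3] holders={T4,T6}
Step 12: wait(T7) -> count=0 queue=[T2,T1,T3,T7] holders={T4,T6}
Step 13: wait(T8) -> count=0 queue=[T2,T1,T3,T7,T8] holders={T4,T6}
Final holders: T4,T6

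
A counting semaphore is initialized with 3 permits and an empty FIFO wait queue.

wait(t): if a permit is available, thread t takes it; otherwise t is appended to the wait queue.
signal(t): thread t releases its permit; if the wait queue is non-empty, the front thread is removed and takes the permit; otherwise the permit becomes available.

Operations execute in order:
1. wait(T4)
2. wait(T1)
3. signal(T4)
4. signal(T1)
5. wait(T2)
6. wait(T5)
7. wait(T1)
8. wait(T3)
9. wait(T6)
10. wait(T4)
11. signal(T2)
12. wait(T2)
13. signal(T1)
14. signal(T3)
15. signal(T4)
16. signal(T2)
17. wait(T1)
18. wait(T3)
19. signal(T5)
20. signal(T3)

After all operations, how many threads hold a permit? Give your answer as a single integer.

Step 1: wait(T4) -> count=2 queue=[] holders={T4}
Step 2: wait(T1) -> count=1 queue=[] holders={T1,T4}
Step 3: signal(T4) -> count=2 queue=[] holders={T1}
Step 4: signal(T1) -> count=3 queue=[] holders={none}
Step 5: wait(T2) -> count=2 queue=[] holders={T2}
Step 6: wait(T5) -> count=1 queue=[] holders={T2,T5}
Step 7: wait(T1) -> count=0 queue=[] holders={T1,T2,T5}
Step 8: wait(T3) -> count=0 queue=[T3] holders={T1,T2,T5}
Step 9: wait(T6) -> count=0 queue=[T3,T6] holders={T1,T2,T5}
Step 10: wait(T4) -> count=0 queue=[T3,T6,T4] holders={T1,T2,T5}
Step 11: signal(T2) -> count=0 queue=[T6,T4] holders={T1,T3,T5}
Step 12: wait(T2) -> count=0 queue=[T6,T4,T2] holders={T1,T3,T5}
Step 13: signal(T1) -> count=0 queue=[T4,T2] holders={T3,T5,T6}
Step 14: signal(T3) -> count=0 queue=[T2] holders={T4,T5,T6}
Step 15: signal(T4) -> count=0 queue=[] holders={T2,T5,T6}
Step 16: signal(T2) -> count=1 queue=[] holders={T5,T6}
Step 17: wait(T1) -> count=0 queue=[] holders={T1,T5,T6}
Step 18: wait(T3) -> count=0 queue=[T3] holders={T1,T5,T6}
Step 19: signal(T5) -> count=0 queue=[] holders={T1,T3,T6}
Step 20: signal(T3) -> count=1 queue=[] holders={T1,T6}
Final holders: {T1,T6} -> 2 thread(s)

Answer: 2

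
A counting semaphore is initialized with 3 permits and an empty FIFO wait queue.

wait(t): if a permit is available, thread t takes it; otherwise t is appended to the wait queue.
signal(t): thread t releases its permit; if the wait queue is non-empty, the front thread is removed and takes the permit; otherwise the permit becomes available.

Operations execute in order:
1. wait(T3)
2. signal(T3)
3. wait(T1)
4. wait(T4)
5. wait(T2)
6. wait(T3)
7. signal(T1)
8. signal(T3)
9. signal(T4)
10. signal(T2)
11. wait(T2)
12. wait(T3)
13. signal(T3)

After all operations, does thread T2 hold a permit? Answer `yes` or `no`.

Answer: yes

Derivation:
Step 1: wait(T3) -> count=2 queue=[] holders={T3}
Step 2: signal(T3) -> count=3 queue=[] holders={none}
Step 3: wait(T1) -> count=2 queue=[] holders={T1}
Step 4: wait(T4) -> count=1 queue=[] holders={T1,T4}
Step 5: wait(T2) -> count=0 queue=[] holders={T1,T2,T4}
Step 6: wait(T3) -> count=0 queue=[T3] holders={T1,T2,T4}
Step 7: signal(T1) -> count=0 queue=[] holders={T2,T3,T4}
Step 8: signal(T3) -> count=1 queue=[] holders={T2,T4}
Step 9: signal(T4) -> count=2 queue=[] holders={T2}
Step 10: signal(T2) -> count=3 queue=[] holders={none}
Step 11: wait(T2) -> count=2 queue=[] holders={T2}
Step 12: wait(T3) -> count=1 queue=[] holders={T2,T3}
Step 13: signal(T3) -> count=2 queue=[] holders={T2}
Final holders: {T2} -> T2 in holders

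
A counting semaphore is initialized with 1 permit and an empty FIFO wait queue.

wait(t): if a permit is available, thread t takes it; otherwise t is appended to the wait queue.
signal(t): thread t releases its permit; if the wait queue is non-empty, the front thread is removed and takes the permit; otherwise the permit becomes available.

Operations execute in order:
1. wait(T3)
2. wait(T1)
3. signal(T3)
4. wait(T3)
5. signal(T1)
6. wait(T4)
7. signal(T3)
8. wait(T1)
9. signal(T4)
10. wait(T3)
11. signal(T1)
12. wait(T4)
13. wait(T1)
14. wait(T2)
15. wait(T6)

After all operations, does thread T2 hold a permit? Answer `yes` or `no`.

Step 1: wait(T3) -> count=0 queue=[] holders={T3}
Step 2: wait(T1) -> count=0 queue=[T1] holders={T3}
Step 3: signal(T3) -> count=0 queue=[] holders={T1}
Step 4: wait(T3) -> count=0 queue=[T3] holders={T1}
Step 5: signal(T1) -> count=0 queue=[] holders={T3}
Step 6: wait(T4) -> count=0 queue=[T4] holders={T3}
Step 7: signal(T3) -> count=0 queue=[] holders={T4}
Step 8: wait(T1) -> count=0 queue=[T1] holders={T4}
Step 9: signal(T4) -> count=0 queue=[] holders={T1}
Step 10: wait(T3) -> count=0 queue=[T3] holders={T1}
Step 11: signal(T1) -> count=0 queue=[] holders={T3}
Step 12: wait(T4) -> count=0 queue=[T4] holders={T3}
Step 13: wait(T1) -> count=0 queue=[T4,T1] holders={T3}
Step 14: wait(T2) -> count=0 queue=[T4,T1,T2] holders={T3}
Step 15: wait(T6) -> count=0 queue=[T4,T1,T2,T6] holders={T3}
Final holders: {T3} -> T2 not in holders

Answer: no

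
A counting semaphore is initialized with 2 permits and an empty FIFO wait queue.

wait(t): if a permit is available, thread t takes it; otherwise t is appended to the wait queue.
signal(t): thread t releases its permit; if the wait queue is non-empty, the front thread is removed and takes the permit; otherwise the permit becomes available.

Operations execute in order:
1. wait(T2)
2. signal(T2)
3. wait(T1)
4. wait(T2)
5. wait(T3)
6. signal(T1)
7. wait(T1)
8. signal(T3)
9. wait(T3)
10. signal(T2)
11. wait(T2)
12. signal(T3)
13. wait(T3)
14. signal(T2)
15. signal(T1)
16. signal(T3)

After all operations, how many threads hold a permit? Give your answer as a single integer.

Step 1: wait(T2) -> count=1 queue=[] holders={T2}
Step 2: signal(T2) -> count=2 queue=[] holders={none}
Step 3: wait(T1) -> count=1 queue=[] holders={T1}
Step 4: wait(T2) -> count=0 queue=[] holders={T1,T2}
Step 5: wait(T3) -> count=0 queue=[T3] holders={T1,T2}
Step 6: signal(T1) -> count=0 queue=[] holders={T2,T3}
Step 7: wait(T1) -> count=0 queue=[T1] holders={T2,T3}
Step 8: signal(T3) -> count=0 queue=[] holders={T1,T2}
Step 9: wait(T3) -> count=0 queue=[T3] holders={T1,T2}
Step 10: signal(T2) -> count=0 queue=[] holders={T1,T3}
Step 11: wait(T2) -> count=0 queue=[T2] holders={T1,T3}
Step 12: signal(T3) -> count=0 queue=[] holders={T1,T2}
Step 13: wait(T3) -> count=0 queue=[T3] holders={T1,T2}
Step 14: signal(T2) -> count=0 queue=[] holders={T1,T3}
Step 15: signal(T1) -> count=1 queue=[] holders={T3}
Step 16: signal(T3) -> count=2 queue=[] holders={none}
Final holders: {none} -> 0 thread(s)

Answer: 0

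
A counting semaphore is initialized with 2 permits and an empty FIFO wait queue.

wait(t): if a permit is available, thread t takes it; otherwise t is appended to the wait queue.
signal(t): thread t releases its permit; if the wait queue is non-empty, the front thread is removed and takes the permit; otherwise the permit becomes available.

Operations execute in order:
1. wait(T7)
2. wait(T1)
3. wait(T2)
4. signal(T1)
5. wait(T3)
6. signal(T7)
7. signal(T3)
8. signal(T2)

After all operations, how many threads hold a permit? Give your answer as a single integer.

Answer: 0

Derivation:
Step 1: wait(T7) -> count=1 queue=[] holders={T7}
Step 2: wait(T1) -> count=0 queue=[] holders={T1,T7}
Step 3: wait(T2) -> count=0 queue=[T2] holders={T1,T7}
Step 4: signal(T1) -> count=0 queue=[] holders={T2,T7}
Step 5: wait(T3) -> count=0 queue=[T3] holders={T2,T7}
Step 6: signal(T7) -> count=0 queue=[] holders={T2,T3}
Step 7: signal(T3) -> count=1 queue=[] holders={T2}
Step 8: signal(T2) -> count=2 queue=[] holders={none}
Final holders: {none} -> 0 thread(s)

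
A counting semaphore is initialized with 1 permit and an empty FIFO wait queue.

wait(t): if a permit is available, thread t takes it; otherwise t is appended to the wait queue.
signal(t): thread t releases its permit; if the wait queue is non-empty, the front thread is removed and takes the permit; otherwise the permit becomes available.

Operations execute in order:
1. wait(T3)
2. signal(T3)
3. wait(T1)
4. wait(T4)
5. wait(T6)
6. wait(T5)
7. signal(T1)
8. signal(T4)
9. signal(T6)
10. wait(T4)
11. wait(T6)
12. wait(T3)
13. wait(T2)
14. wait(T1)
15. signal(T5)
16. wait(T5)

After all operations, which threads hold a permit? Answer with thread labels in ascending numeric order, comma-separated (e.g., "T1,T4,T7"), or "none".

Step 1: wait(T3) -> count=0 queue=[] holders={T3}
Step 2: signal(T3) -> count=1 queue=[] holders={none}
Step 3: wait(T1) -> count=0 queue=[] holders={T1}
Step 4: wait(T4) -> count=0 queue=[T4] holders={T1}
Step 5: wait(T6) -> count=0 queue=[T4,T6] holders={T1}
Step 6: wait(T5) -> count=0 queue=[T4,T6,T5] holders={T1}
Step 7: signal(T1) -> count=0 queue=[T6,T5] holders={T4}
Step 8: signal(T4) -> count=0 queue=[T5] holders={T6}
Step 9: signal(T6) -> count=0 queue=[] holders={T5}
Step 10: wait(T4) -> count=0 queue=[T4] holders={T5}
Step 11: wait(T6) -> count=0 queue=[T4,T6] holders={T5}
Step 12: wait(T3) -> count=0 queue=[T4,T6,T3] holders={T5}
Step 13: wait(T2) -> count=0 queue=[T4,T6,T3,T2] holders={T5}
Step 14: wait(T1) -> count=0 queue=[T4,T6,T3,T2,T1] holders={T5}
Step 15: signal(T5) -> count=0 queue=[T6,T3,T2,T1] holders={T4}
Step 16: wait(T5) -> count=0 queue=[T6,T3,T2,T1,T5] holders={T4}
Final holders: T4

Answer: T4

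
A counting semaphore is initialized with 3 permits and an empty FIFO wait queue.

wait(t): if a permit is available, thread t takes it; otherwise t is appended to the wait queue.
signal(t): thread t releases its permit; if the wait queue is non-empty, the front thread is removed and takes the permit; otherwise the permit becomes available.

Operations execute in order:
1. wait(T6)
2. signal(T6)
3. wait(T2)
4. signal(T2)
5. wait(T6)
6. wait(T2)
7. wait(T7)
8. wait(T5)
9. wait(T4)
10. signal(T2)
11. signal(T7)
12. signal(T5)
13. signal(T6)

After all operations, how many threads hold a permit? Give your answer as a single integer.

Step 1: wait(T6) -> count=2 queue=[] holders={T6}
Step 2: signal(T6) -> count=3 queue=[] holders={none}
Step 3: wait(T2) -> count=2 queue=[] holders={T2}
Step 4: signal(T2) -> count=3 queue=[] holders={none}
Step 5: wait(T6) -> count=2 queue=[] holders={T6}
Step 6: wait(T2) -> count=1 queue=[] holders={T2,T6}
Step 7: wait(T7) -> count=0 queue=[] holders={T2,T6,T7}
Step 8: wait(T5) -> count=0 queue=[T5] holders={T2,T6,T7}
Step 9: wait(T4) -> count=0 queue=[T5,T4] holders={T2,T6,T7}
Step 10: signal(T2) -> count=0 queue=[T4] holders={T5,T6,T7}
Step 11: signal(T7) -> count=0 queue=[] holders={T4,T5,T6}
Step 12: signal(T5) -> count=1 queue=[] holders={T4,T6}
Step 13: signal(T6) -> count=2 queue=[] holders={T4}
Final holders: {T4} -> 1 thread(s)

Answer: 1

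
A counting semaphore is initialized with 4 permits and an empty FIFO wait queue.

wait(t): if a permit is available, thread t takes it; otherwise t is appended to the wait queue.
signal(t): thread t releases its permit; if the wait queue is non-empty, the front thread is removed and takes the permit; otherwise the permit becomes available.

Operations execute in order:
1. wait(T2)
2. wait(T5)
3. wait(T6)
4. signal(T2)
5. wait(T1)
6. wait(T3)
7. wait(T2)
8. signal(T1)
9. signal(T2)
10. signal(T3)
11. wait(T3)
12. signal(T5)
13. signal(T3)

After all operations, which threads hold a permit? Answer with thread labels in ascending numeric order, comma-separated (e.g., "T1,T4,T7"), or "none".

Answer: T6

Derivation:
Step 1: wait(T2) -> count=3 queue=[] holders={T2}
Step 2: wait(T5) -> count=2 queue=[] holders={T2,T5}
Step 3: wait(T6) -> count=1 queue=[] holders={T2,T5,T6}
Step 4: signal(T2) -> count=2 queue=[] holders={T5,T6}
Step 5: wait(T1) -> count=1 queue=[] holders={T1,T5,T6}
Step 6: wait(T3) -> count=0 queue=[] holders={T1,T3,T5,T6}
Step 7: wait(T2) -> count=0 queue=[T2] holders={T1,T3,T5,T6}
Step 8: signal(T1) -> count=0 queue=[] holders={T2,T3,T5,T6}
Step 9: signal(T2) -> count=1 queue=[] holders={T3,T5,T6}
Step 10: signal(T3) -> count=2 queue=[] holders={T5,T6}
Step 11: wait(T3) -> count=1 queue=[] holders={T3,T5,T6}
Step 12: signal(T5) -> count=2 queue=[] holders={T3,T6}
Step 13: signal(T3) -> count=3 queue=[] holders={T6}
Final holders: T6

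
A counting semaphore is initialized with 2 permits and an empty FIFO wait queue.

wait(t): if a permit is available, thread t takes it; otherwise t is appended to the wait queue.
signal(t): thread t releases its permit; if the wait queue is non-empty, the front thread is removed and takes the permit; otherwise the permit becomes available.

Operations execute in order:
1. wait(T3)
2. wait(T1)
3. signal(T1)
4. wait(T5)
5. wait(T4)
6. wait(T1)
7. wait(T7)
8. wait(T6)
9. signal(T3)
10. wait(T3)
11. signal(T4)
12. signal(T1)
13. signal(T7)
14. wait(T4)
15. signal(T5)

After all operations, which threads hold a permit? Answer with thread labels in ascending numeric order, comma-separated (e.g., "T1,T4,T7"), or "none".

Step 1: wait(T3) -> count=1 queue=[] holders={T3}
Step 2: wait(T1) -> count=0 queue=[] holders={T1,T3}
Step 3: signal(T1) -> count=1 queue=[] holders={T3}
Step 4: wait(T5) -> count=0 queue=[] holders={T3,T5}
Step 5: wait(T4) -> count=0 queue=[T4] holders={T3,T5}
Step 6: wait(T1) -> count=0 queue=[T4,T1] holders={T3,T5}
Step 7: wait(T7) -> count=0 queue=[T4,T1,T7] holders={T3,T5}
Step 8: wait(T6) -> count=0 queue=[T4,T1,T7,T6] holders={T3,T5}
Step 9: signal(T3) -> count=0 queue=[T1,T7,T6] holders={T4,T5}
Step 10: wait(T3) -> count=0 queue=[T1,T7,T6,T3] holders={T4,T5}
Step 11: signal(T4) -> count=0 queue=[T7,T6,T3] holders={T1,T5}
Step 12: signal(T1) -> count=0 queue=[T6,T3] holders={T5,T7}
Step 13: signal(T7) -> count=0 queue=[T3] holders={T5,T6}
Step 14: wait(T4) -> count=0 queue=[T3,T4] holders={T5,T6}
Step 15: signal(T5) -> count=0 queue=[T4] holders={T3,T6}
Final holders: T3,T6

Answer: T3,T6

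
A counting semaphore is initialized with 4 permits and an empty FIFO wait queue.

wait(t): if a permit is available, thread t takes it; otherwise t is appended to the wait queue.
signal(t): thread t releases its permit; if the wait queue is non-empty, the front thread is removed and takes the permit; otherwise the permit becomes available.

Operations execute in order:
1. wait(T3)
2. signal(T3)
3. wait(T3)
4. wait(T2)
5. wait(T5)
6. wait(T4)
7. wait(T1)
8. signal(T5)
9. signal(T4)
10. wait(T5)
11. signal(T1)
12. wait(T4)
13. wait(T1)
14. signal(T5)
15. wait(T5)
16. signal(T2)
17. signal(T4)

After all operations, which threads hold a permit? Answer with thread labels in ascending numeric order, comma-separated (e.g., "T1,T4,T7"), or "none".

Answer: T1,T3,T5

Derivation:
Step 1: wait(T3) -> count=3 queue=[] holders={T3}
Step 2: signal(T3) -> count=4 queue=[] holders={none}
Step 3: wait(T3) -> count=3 queue=[] holders={T3}
Step 4: wait(T2) -> count=2 queue=[] holders={T2,T3}
Step 5: wait(T5) -> count=1 queue=[] holders={T2,T3,T5}
Step 6: wait(T4) -> count=0 queue=[] holders={T2,T3,T4,T5}
Step 7: wait(T1) -> count=0 queue=[T1] holders={T2,T3,T4,T5}
Step 8: signal(T5) -> count=0 queue=[] holders={T1,T2,T3,T4}
Step 9: signal(T4) -> count=1 queue=[] holders={T1,T2,T3}
Step 10: wait(T5) -> count=0 queue=[] holders={T1,T2,T3,T5}
Step 11: signal(T1) -> count=1 queue=[] holders={T2,T3,T5}
Step 12: wait(T4) -> count=0 queue=[] holders={T2,T3,T4,T5}
Step 13: wait(T1) -> count=0 queue=[T1] holders={T2,T3,T4,T5}
Step 14: signal(T5) -> count=0 queue=[] holders={T1,T2,T3,T4}
Step 15: wait(T5) -> count=0 queue=[T5] holders={T1,T2,T3,T4}
Step 16: signal(T2) -> count=0 queue=[] holders={T1,T3,T4,T5}
Step 17: signal(T4) -> count=1 queue=[] holders={T1,T3,T5}
Final holders: T1,T3,T5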